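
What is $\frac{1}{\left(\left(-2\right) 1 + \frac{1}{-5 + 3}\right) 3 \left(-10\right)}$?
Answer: $\frac{1}{75} \approx 0.013333$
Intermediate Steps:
$\frac{1}{\left(\left(-2\right) 1 + \frac{1}{-5 + 3}\right) 3 \left(-10\right)} = \frac{1}{\left(-2 + \frac{1}{-2}\right) 3 \left(-10\right)} = \frac{1}{\left(-2 - \frac{1}{2}\right) 3 \left(-10\right)} = \frac{1}{\left(- \frac{5}{2}\right) 3 \left(-10\right)} = \frac{1}{\left(- \frac{15}{2}\right) \left(-10\right)} = \frac{1}{75}$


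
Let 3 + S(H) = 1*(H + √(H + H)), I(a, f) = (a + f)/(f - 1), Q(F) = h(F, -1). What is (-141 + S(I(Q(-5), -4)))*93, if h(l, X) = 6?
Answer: -67146/5 + 186*I*√5/5 ≈ -13429.0 + 83.182*I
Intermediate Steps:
Q(F) = 6
I(a, f) = (a + f)/(-1 + f)
S(H) = -3 + H + √2*√H (S(H) = -3 + 1*(H + √(H + H)) = -3 + 1*(H + √(2*H)) = -3 + 1*(H + √2*√H) = -3 + (H + √2*√H) = -3 + H + √2*√H)
(-141 + S(I(Q(-5), -4)))*93 = (-141 + (-3 + (6 - 4)/(-1 - 4) + √2*√((6 - 4)/(-1 - 4))))*93 = (-141 + (-3 + 2/(-5) + √2*√(2/(-5))))*93 = (-141 + (-3 - ⅕*2 + √2*√(-⅕*2)))*93 = (-141 + (-3 - ⅖ + √2*√(-⅖)))*93 = (-141 + (-3 - ⅖ + √2*(I*√10/5)))*93 = (-141 + (-3 - ⅖ + 2*I*√5/5))*93 = (-141 + (-17/5 + 2*I*√5/5))*93 = (-722/5 + 2*I*√5/5)*93 = -67146/5 + 186*I*√5/5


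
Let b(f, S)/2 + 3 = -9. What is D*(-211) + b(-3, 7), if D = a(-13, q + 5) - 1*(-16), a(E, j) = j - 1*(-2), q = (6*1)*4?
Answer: -9941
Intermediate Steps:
q = 24 (q = 6*4 = 24)
b(f, S) = -24 (b(f, S) = -6 + 2*(-9) = -6 - 18 = -24)
a(E, j) = 2 + j (a(E, j) = j + 2 = 2 + j)
D = 47 (D = (2 + (24 + 5)) - 1*(-16) = (2 + 29) + 16 = 31 + 16 = 47)
D*(-211) + b(-3, 7) = 47*(-211) - 24 = -9917 - 24 = -9941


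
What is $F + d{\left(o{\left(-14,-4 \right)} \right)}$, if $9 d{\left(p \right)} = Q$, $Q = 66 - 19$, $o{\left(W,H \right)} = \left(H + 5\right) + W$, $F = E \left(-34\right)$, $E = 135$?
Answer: $- \frac{41263}{9} \approx -4584.8$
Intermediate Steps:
$F = -4590$ ($F = 135 \left(-34\right) = -4590$)
$o{\left(W,H \right)} = 5 + H + W$ ($o{\left(W,H \right)} = \left(5 + H\right) + W = 5 + H + W$)
$Q = 47$ ($Q = 66 - 19 = 47$)
$d{\left(p \right)} = \frac{47}{9}$ ($d{\left(p \right)} = \frac{1}{9} \cdot 47 = \frac{47}{9}$)
$F + d{\left(o{\left(-14,-4 \right)} \right)} = -4590 + \frac{47}{9} = - \frac{41263}{9}$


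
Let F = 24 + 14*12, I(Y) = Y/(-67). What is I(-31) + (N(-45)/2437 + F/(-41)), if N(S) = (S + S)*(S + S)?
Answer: -6001441/6694439 ≈ -0.89648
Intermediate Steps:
I(Y) = -Y/67 (I(Y) = Y*(-1/67) = -Y/67)
F = 192 (F = 24 + 168 = 192)
N(S) = 4*S² (N(S) = (2*S)*(2*S) = 4*S²)
I(-31) + (N(-45)/2437 + F/(-41)) = -1/67*(-31) + ((4*(-45)²)/2437 + 192/(-41)) = 31/67 + ((4*2025)*(1/2437) + 192*(-1/41)) = 31/67 + (8100*(1/2437) - 192/41) = 31/67 + (8100/2437 - 192/41) = 31/67 - 135804/99917 = -6001441/6694439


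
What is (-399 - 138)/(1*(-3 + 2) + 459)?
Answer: -537/458 ≈ -1.1725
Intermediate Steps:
(-399 - 138)/(1*(-3 + 2) + 459) = -537/(1*(-1) + 459) = -537/(-1 + 459) = -537/458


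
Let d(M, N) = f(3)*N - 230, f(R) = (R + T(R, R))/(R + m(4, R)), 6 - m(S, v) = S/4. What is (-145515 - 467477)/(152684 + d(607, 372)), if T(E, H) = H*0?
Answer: -1225984/305187 ≈ -4.0172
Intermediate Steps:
T(E, H) = 0
m(S, v) = 6 - S/4
f(R) = R/(5 + R) (f(R) = (R + 0)/(R + (6 - 1/4*4)) = R/(R + (6 - 1)) = R/(R + 5) = R/(5 + R))
d(M, N) = -230 + 3*N/8 (d(M, N) = (3/(5 + 3))*N - 230 = (3/8)*N - 230 = (3*(1/8))*N - 230 = 3*N/8 - 230 = -230 + 3*N/8)
(-145515 - 467477)/(152684 + d(607, 372)) = (-145515 - 467477)/(152684 + (-230 + (3/8)*372)) = -612992/(152684 + (-230 + 279/2)) = -612992/(152684 - 181/2) = -612992/305187/2 = -612992*2/305187 = -1225984/305187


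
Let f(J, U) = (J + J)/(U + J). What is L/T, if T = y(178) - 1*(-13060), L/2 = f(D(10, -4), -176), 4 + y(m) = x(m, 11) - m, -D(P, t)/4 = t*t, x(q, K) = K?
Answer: 16/193335 ≈ 8.2758e-5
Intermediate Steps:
D(P, t) = -4*t² (D(P, t) = -4*t*t = -4*t²)
y(m) = 7 - m (y(m) = -4 + (11 - m) = 7 - m)
f(J, U) = 2*J/(J + U) (f(J, U) = (2*J)/(J + U) = 2*J/(J + U))
L = 16/15 (L = 2*(2*(-4*(-4)²)/(-4*(-4)² - 176)) = 2*(2*(-4*16)/(-4*16 - 176)) = 2*(2*(-64)/(-64 - 176)) = 2*(2*(-64)/(-240)) = 2*(2*(-64)*(-1/240)) = 2*(8/15) = 16/15 ≈ 1.0667)
T = 12889 (T = (7 - 1*178) - 1*(-13060) = (7 - 178) + 13060 = -171 + 13060 = 12889)
L/T = (16/15)/12889 = (16/15)*(1/12889) = 16/193335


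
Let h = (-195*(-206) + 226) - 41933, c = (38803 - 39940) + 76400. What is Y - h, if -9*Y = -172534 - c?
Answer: 29070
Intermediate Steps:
c = 75263 (c = -1137 + 76400 = 75263)
Y = 27533 (Y = -(-172534 - 1*75263)/9 = -(-172534 - 75263)/9 = -⅑*(-247797) = 27533)
h = -1537 (h = (40170 + 226) - 41933 = 40396 - 41933 = -1537)
Y - h = 27533 - 1*(-1537) = 27533 + 1537 = 29070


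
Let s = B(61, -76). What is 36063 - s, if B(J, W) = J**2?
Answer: 32342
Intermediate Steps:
s = 3721 (s = 61**2 = 3721)
36063 - s = 36063 - 1*3721 = 36063 - 3721 = 32342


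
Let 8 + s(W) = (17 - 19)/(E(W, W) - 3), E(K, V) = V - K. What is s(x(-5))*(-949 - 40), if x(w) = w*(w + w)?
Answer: 21758/3 ≈ 7252.7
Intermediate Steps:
x(w) = 2*w² (x(w) = w*(2*w) = 2*w²)
s(W) = -22/3 (s(W) = -8 + (17 - 19)/((W - W) - 3) = -8 - 2/(0 - 3) = -8 - 2/(-3) = -8 - 2*(-⅓) = -8 + ⅔ = -22/3)
s(x(-5))*(-949 - 40) = -22*(-949 - 40)/3 = -22/3*(-989) = 21758/3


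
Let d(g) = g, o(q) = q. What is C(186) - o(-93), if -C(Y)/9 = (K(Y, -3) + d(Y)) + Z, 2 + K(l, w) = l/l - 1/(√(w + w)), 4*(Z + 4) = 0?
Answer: -1536 - 3*I*√6/2 ≈ -1536.0 - 3.6742*I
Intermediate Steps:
Z = -4 (Z = -4 + (¼)*0 = -4 + 0 = -4)
K(l, w) = -1 - √2/(2*√w) (K(l, w) = -2 + (l/l - 1/(√(w + w))) = -2 + (1 - 1/(√(2*w))) = -2 + (1 - 1/(√2*√w)) = -2 + (1 - √2/(2*√w)) = -1 - √2/(2*√w))
C(Y) = 45 - 9*Y - 3*I*√6/2 (C(Y) = -9*(((-1 - √2/(2*√(-3))) + Y) - 4) = -9*(((-1 - √2*(-I*√3/3)/2) + Y) - 4) = -9*(((-1 + I*√6/6) + Y) - 4) = -9*((-1 + Y + I*√6/6) - 4) = -9*(-5 + Y + I*√6/6) = 45 - 9*Y - 3*I*√6/2)
C(186) - o(-93) = (45 - 9*186 - 3*I*√6/2) - 1*(-93) = (45 - 1674 - 3*I*√6/2) + 93 = (-1629 - 3*I*√6/2) + 93 = -1536 - 3*I*√6/2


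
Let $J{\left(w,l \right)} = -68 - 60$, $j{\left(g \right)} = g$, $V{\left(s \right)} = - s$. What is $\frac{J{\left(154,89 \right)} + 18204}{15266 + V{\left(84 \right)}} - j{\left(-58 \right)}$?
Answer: $\frac{449316}{7591} \approx 59.191$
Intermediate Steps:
$J{\left(w,l \right)} = -128$ ($J{\left(w,l \right)} = -68 - 60 = -128$)
$\frac{J{\left(154,89 \right)} + 18204}{15266 + V{\left(84 \right)}} - j{\left(-58 \right)} = \frac{-128 + 18204}{15266 - 84} - -58 = \frac{18076}{15266 - 84} + 58 = \frac{18076}{15182} + 58 = 18076 \cdot \frac{1}{15182} + 58 = \frac{9038}{7591} + 58 = \frac{449316}{7591}$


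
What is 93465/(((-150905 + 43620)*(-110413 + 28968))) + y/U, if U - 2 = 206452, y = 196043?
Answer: 342601816095317/360791859865710 ≈ 0.94958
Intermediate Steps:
U = 206454 (U = 2 + 206452 = 206454)
93465/(((-150905 + 43620)*(-110413 + 28968))) + y/U = 93465/(((-150905 + 43620)*(-110413 + 28968))) + 196043/206454 = 93465/((-107285*(-81445))) + 196043*(1/206454) = 93465/8737826825 + 196043/206454 = 93465*(1/8737826825) + 196043/206454 = 18693/1747565365 + 196043/206454 = 342601816095317/360791859865710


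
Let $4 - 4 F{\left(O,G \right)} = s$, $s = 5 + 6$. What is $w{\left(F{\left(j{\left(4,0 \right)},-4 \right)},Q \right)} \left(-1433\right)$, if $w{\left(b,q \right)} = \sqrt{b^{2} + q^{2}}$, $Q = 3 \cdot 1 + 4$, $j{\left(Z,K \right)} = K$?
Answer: $- \frac{10031 \sqrt{17}}{4} \approx -10340.0$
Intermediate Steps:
$s = 11$
$F{\left(O,G \right)} = - \frac{7}{4}$ ($F{\left(O,G \right)} = 1 - \frac{11}{4} = - \frac{7}{4}$)
$Q = 7$ ($Q = 3 + 4 = 7$)
$w{\left(F{\left(j{\left(4,0 \right)},-4 \right)},Q \right)} \left(-1433\right) = \sqrt{\left(- \frac{7}{4}\right)^{2} + 7^{2}} \left(-1433\right) = \sqrt{\frac{49}{16} + 49} \left(-1433\right) = \sqrt{\frac{833}{16}} \left(-1433\right) = \frac{7 \sqrt{17}}{4} \left(-1433\right) = - \frac{10031 \sqrt{17}}{4}$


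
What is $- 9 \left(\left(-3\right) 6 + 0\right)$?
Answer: $162$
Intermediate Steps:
$- 9 \left(\left(-3\right) 6 + 0\right) = - 9 \left(-18 + 0\right) = \left(-9\right) \left(-18\right) = 162$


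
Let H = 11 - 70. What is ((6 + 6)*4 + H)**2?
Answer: 121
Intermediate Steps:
H = -59
((6 + 6)*4 + H)**2 = ((6 + 6)*4 - 59)**2 = (12*4 - 59)**2 = (48 - 59)**2 = (-11)**2 = 121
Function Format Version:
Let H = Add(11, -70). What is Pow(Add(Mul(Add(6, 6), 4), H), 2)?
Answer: 121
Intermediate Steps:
H = -59
Pow(Add(Mul(Add(6, 6), 4), H), 2) = Pow(Add(Mul(Add(6, 6), 4), -59), 2) = Pow(Add(Mul(12, 4), -59), 2) = Pow(Add(48, -59), 2) = Pow(-11, 2) = 121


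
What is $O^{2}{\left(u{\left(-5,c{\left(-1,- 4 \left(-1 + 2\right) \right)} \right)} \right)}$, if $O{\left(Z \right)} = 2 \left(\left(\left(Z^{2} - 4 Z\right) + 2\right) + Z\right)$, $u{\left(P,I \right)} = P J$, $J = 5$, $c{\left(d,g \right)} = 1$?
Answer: $1971216$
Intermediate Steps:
$u{\left(P,I \right)} = 5 P$ ($u{\left(P,I \right)} = P 5 = 5 P$)
$O{\left(Z \right)} = 4 - 6 Z + 2 Z^{2}$ ($O{\left(Z \right)} = 2 \left(\left(2 + Z^{2} - 4 Z\right) + Z\right) = 2 \left(2 + Z^{2} - 3 Z\right) = 4 - 6 Z + 2 Z^{2}$)
$O^{2}{\left(u{\left(-5,c{\left(-1,- 4 \left(-1 + 2\right) \right)} \right)} \right)} = \left(4 - 6 \cdot 5 \left(-5\right) + 2 \left(5 \left(-5\right)\right)^{2}\right)^{2} = \left(4 - -150 + 2 \left(-25\right)^{2}\right)^{2} = \left(4 + 150 + 2 \cdot 625\right)^{2} = \left(4 + 150 + 1250\right)^{2} = 1404^{2} = 1971216$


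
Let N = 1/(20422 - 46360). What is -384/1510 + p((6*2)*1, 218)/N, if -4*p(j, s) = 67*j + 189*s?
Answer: 205652869593/755 ≈ 2.7239e+8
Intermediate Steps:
N = -1/25938 (N = 1/(-25938) = -1/25938 ≈ -3.8553e-5)
p(j, s) = -189*s/4 - 67*j/4 (p(j, s) = -(67*j + 189*s)/4 = -189*s/4 - 67*j/4)
-384/1510 + p((6*2)*1, 218)/N = -384/1510 + (-189/4*218 - 67*6*2/4)/(-1/25938) = -384*1/1510 + (-20601/2 - 201)*(-25938) = -192/755 + (-20601/2 - 67/4*12)*(-25938) = -192/755 + (-20601/2 - 201)*(-25938) = -192/755 - 21003/2*(-25938) = -192/755 + 272387907 = 205652869593/755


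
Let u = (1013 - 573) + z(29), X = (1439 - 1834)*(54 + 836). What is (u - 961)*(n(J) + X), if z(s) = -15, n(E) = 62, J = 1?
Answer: 188397568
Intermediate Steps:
X = -351550 (X = -395*890 = -351550)
u = 425 (u = (1013 - 573) - 15 = 440 - 15 = 425)
(u - 961)*(n(J) + X) = (425 - 961)*(62 - 351550) = -536*(-351488) = 188397568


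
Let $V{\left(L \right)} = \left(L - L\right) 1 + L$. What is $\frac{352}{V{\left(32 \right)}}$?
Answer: $11$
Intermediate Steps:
$V{\left(L \right)} = L$ ($V{\left(L \right)} = 0 \cdot 1 + L = 0 + L = L$)
$\frac{352}{V{\left(32 \right)}} = \frac{352}{32} = 352 \cdot \frac{1}{32} = 11$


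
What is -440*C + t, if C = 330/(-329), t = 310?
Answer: 247190/329 ≈ 751.34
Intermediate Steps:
C = -330/329 (C = 330*(-1/329) = -330/329 ≈ -1.0030)
-440*C + t = -440*(-330/329) + 310 = 145200/329 + 310 = 247190/329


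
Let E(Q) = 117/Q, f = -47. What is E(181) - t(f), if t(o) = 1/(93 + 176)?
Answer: 31292/48689 ≈ 0.64269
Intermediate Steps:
t(o) = 1/269
E(181) - t(f) = 117/181 - 1*1/269 = 117*(1/181) - 1/269 = 117/181 - 1/269 = 31292/48689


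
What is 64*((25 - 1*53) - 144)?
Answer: -11008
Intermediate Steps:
64*((25 - 1*53) - 144) = 64*((25 - 53) - 144) = 64*(-28 - 144) = 64*(-172) = -11008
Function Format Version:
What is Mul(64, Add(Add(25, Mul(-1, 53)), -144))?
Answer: -11008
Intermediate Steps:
Mul(64, Add(Add(25, Mul(-1, 53)), -144)) = Mul(64, Add(Add(25, -53), -144)) = Mul(64, Add(-28, -144)) = Mul(64, -172) = -11008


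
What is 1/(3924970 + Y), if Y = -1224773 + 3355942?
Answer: 1/6056139 ≈ 1.6512e-7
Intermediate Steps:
Y = 2131169
1/(3924970 + Y) = 1/(3924970 + 2131169) = 1/6056139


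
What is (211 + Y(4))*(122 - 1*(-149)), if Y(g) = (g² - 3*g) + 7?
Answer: 60162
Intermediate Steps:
Y(g) = 7 + g² - 3*g
(211 + Y(4))*(122 - 1*(-149)) = (211 + (7 + 4² - 3*4))*(122 - 1*(-149)) = (211 + (7 + 16 - 12))*(122 + 149) = (211 + 11)*271 = 222*271 = 60162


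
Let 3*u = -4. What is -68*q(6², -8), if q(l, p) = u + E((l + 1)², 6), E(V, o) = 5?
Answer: -748/3 ≈ -249.33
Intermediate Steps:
u = -4/3 (u = (⅓)*(-4) = -4/3 ≈ -1.3333)
q(l, p) = 11/3 (q(l, p) = -4/3 + 5 = 11/3)
-68*q(6², -8) = -68*11/3 = -748/3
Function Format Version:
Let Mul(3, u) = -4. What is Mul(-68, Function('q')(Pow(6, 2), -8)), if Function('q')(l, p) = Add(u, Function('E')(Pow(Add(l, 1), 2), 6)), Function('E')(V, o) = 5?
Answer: Rational(-748, 3) ≈ -249.33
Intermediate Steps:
u = Rational(-4, 3) (u = Mul(Rational(1, 3), -4) = Rational(-4, 3) ≈ -1.3333)
Function('q')(l, p) = Rational(11, 3) (Function('q')(l, p) = Add(Rational(-4, 3), 5) = Rational(11, 3))
Mul(-68, Function('q')(Pow(6, 2), -8)) = Mul(-68, Rational(11, 3)) = Rational(-748, 3)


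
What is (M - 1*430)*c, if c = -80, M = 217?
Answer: 17040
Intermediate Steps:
(M - 1*430)*c = (217 - 1*430)*(-80) = (217 - 430)*(-80) = -213*(-80) = 17040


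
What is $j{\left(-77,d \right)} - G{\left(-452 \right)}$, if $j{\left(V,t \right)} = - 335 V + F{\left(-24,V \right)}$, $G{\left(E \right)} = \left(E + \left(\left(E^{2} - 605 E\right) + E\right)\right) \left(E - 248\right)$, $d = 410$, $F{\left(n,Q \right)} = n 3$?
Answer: $333827723$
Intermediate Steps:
$F{\left(n,Q \right)} = 3 n$
$G{\left(E \right)} = \left(-248 + E\right) \left(E^{2} - 603 E\right)$ ($G{\left(E \right)} = \left(E + \left(E^{2} - 604 E\right)\right) \left(-248 + E\right) = \left(E^{2} - 603 E\right) \left(-248 + E\right) = \left(-248 + E\right) \left(E^{2} - 603 E\right)$)
$j{\left(V,t \right)} = -72 - 335 V$ ($j{\left(V,t \right)} = - 335 V + 3 \left(-24\right) = - 335 V - 72 = -72 - 335 V$)
$j{\left(-77,d \right)} - G{\left(-452 \right)} = \left(-72 - -25795\right) - - 452 \left(149544 + \left(-452\right)^{2} - -384652\right) = \left(-72 + 25795\right) - - 452 \left(149544 + 204304 + 384652\right) = 25723 - \left(-452\right) 738500 = 25723 - -333802000 = 25723 + 333802000 = 333827723$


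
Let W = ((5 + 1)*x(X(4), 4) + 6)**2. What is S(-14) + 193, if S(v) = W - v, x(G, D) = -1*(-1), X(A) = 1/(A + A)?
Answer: 351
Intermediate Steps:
X(A) = 1/(2*A)
x(G, D) = 1
W = 144 (W = ((5 + 1)*1 + 6)**2 = (6*1 + 6)**2 = (6 + 6)**2 = 12**2 = 144)
S(v) = 144 - v
S(-14) + 193 = (144 - 1*(-14)) + 193 = (144 + 14) + 193 = 158 + 193 = 351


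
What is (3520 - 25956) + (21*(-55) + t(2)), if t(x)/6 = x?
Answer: -23579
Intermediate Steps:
t(x) = 6*x
(3520 - 25956) + (21*(-55) + t(2)) = (3520 - 25956) + (21*(-55) + 6*2) = -22436 + (-1155 + 12) = -22436 - 1143 = -23579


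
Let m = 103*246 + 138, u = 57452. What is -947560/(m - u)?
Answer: 118445/3997 ≈ 29.633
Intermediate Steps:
m = 25476 (m = 25338 + 138 = 25476)
-947560/(m - u) = -947560/(25476 - 1*57452) = -947560/(25476 - 57452) = -947560/(-31976) = -947560*(-1/31976) = 118445/3997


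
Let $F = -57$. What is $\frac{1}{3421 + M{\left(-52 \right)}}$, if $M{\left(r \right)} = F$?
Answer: $\frac{1}{3364} \approx 0.00029727$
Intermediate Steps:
$M{\left(r \right)} = -57$
$\frac{1}{3421 + M{\left(-52 \right)}} = \frac{1}{3421 - 57} = \frac{1}{3364}$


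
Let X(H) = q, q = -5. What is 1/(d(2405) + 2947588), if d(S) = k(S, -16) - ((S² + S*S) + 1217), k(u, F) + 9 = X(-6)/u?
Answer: -481/4147031929 ≈ -1.1599e-7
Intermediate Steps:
X(H) = -5
k(u, F) = -9 - 5/u
d(S) = -1226 - 5/S - 2*S² (d(S) = (-9 - 5/S) - ((S² + S*S) + 1217) = (-9 - 5/S) - ((S² + S²) + 1217) = (-9 - 5/S) - (2*S² + 1217) = (-9 - 5/S) - (1217 + 2*S²) = (-9 - 5/S) + (-1217 - 2*S²) = -1226 - 5/S - 2*S²)
1/(d(2405) + 2947588) = 1/((-1226 - 5/2405 - 2*2405²) + 2947588) = 1/((-1226 - 5*1/2405 - 2*5784025) + 2947588) = 1/((-1226 - 1/481 - 11568050) + 2947588) = 1/(-5564821757/481 + 2947588) = 1/(-4147031929/481) = -481/4147031929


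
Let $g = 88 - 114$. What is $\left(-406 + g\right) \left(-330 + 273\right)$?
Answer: $24624$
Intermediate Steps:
$g = -26$
$\left(-406 + g\right) \left(-330 + 273\right) = \left(-406 - 26\right) \left(-330 + 273\right) = \left(-432\right) \left(-57\right) = 24624$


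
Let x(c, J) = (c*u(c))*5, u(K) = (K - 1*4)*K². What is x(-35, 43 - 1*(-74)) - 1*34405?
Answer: 8326220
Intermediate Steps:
u(K) = K²*(-4 + K) (u(K) = (K - 4)*K² = (-4 + K)*K² = K²*(-4 + K))
x(c, J) = 5*c³*(-4 + c) (x(c, J) = (c*(c²*(-4 + c)))*5 = (c³*(-4 + c))*5 = 5*c³*(-4 + c))
x(-35, 43 - 1*(-74)) - 1*34405 = 5*(-35)³*(-4 - 35) - 1*34405 = 5*(-42875)*(-39) - 34405 = 8360625 - 34405 = 8326220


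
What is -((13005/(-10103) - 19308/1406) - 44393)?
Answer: 315403919614/7102409 ≈ 44408.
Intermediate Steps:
-((13005/(-10103) - 19308/1406) - 44393) = -((13005*(-1/10103) - 19308*1/1406) - 44393) = -((-13005/10103 - 9654/703) - 44393) = -(-106676877/7102409 - 44393) = -1*(-315403919614/7102409) = 315403919614/7102409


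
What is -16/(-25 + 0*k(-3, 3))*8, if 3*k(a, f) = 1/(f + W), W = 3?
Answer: 128/25 ≈ 5.1200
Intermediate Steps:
k(a, f) = 1/(3*(3 + f)) (k(a, f) = 1/(3*(f + 3)) = 1/(3*(3 + f)))
-16/(-25 + 0*k(-3, 3))*8 = -16/(-25 + 0*(1/(3*(3 + 3))))*8 = -16/(-25 + 0*((⅓)/6))*8 = -16/(-25 + 0*((⅓)*(⅙)))*8 = -16/(-25 + 0*(1/18))*8 = -16/(-25 + 0)*8 = -16/(-25)*8 = -16*(-1/25)*8 = (16/25)*8 = 128/25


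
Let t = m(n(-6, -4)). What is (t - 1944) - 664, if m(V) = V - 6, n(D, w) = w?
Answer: -2618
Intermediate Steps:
m(V) = -6 + V
t = -10 (t = -6 - 4 = -10)
(t - 1944) - 664 = (-10 - 1944) - 664 = -1954 - 664 = -2618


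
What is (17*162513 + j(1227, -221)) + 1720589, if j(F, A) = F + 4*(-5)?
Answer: 4484517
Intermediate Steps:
j(F, A) = -20 + F (j(F, A) = F - 20 = -20 + F)
(17*162513 + j(1227, -221)) + 1720589 = (17*162513 + (-20 + 1227)) + 1720589 = (2762721 + 1207) + 1720589 = 2763928 + 1720589 = 4484517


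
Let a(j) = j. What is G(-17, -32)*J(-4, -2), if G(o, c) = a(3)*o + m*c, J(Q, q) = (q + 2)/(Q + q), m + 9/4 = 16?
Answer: 0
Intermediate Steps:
m = 55/4 (m = -9/4 + 16 = 55/4 ≈ 13.750)
J(Q, q) = (2 + q)/(Q + q)
G(o, c) = 3*o + 55*c/4
G(-17, -32)*J(-4, -2) = (3*(-17) + (55/4)*(-32))*((2 - 2)/(-4 - 2)) = (-51 - 440)*(0/(-6)) = -(-491)*0/6 = -491*0 = 0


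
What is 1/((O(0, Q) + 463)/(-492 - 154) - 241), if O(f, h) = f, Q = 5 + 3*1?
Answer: -646/156149 ≈ -0.0041371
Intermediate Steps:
Q = 8 (Q = 5 + 3 = 8)
1/((O(0, Q) + 463)/(-492 - 154) - 241) = 1/((0 + 463)/(-492 - 154) - 241) = 1/(463/(-646) - 241) = 1/(463*(-1/646) - 241) = 1/(-463/646 - 241) = 1/(-156149/646) = -646/156149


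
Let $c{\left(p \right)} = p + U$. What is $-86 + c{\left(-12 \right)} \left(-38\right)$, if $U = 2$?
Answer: $294$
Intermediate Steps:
$c{\left(p \right)} = 2 + p$ ($c{\left(p \right)} = p + 2 = 2 + p$)
$-86 + c{\left(-12 \right)} \left(-38\right) = -86 + \left(2 - 12\right) \left(-38\right) = -86 - -380 = -86 + 380 = 294$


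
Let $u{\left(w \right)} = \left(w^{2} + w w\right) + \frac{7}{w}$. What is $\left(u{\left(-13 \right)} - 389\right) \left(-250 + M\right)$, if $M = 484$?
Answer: $-12060$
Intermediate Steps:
$u{\left(w \right)} = 2 w^{2} + \frac{7}{w}$ ($u{\left(w \right)} = \left(w^{2} + w^{2}\right) + \frac{7}{w} = 2 w^{2} + \frac{7}{w}$)
$\left(u{\left(-13 \right)} - 389\right) \left(-250 + M\right) = \left(\frac{7 + 2 \left(-13\right)^{3}}{-13} - 389\right) \left(-250 + 484\right) = \left(- \frac{7 + 2 \left(-2197\right)}{13} - 389\right) 234 = \left(- \frac{7 - 4394}{13} - 389\right) 234 = \left(\left(- \frac{1}{13}\right) \left(-4387\right) - 389\right) 234 = \left(\frac{4387}{13} - 389\right) 234 = \left(- \frac{670}{13}\right) 234 = -12060$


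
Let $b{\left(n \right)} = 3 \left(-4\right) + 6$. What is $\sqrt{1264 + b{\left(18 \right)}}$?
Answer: $\sqrt{1258} \approx 35.468$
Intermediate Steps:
$b{\left(n \right)} = -6$ ($b{\left(n \right)} = -12 + 6 = -6$)
$\sqrt{1264 + b{\left(18 \right)}} = \sqrt{1264 - 6} = \sqrt{1258}$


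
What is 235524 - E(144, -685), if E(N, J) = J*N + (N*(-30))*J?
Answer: -2625036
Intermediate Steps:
E(N, J) = -29*J*N (E(N, J) = J*N + (-30*N)*J = J*N - 30*J*N = -29*J*N)
235524 - E(144, -685) = 235524 - (-29)*(-685)*144 = 235524 - 1*2860560 = 235524 - 2860560 = -2625036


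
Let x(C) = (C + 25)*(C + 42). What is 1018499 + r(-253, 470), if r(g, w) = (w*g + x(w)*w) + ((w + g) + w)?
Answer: 120017076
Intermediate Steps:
x(C) = (25 + C)*(42 + C)
r(g, w) = g + 2*w + g*w + w*(1050 + w² + 67*w) (r(g, w) = (w*g + (1050 + w² + 67*w)*w) + ((w + g) + w) = (g*w + w*(1050 + w² + 67*w)) + ((g + w) + w) = (g*w + w*(1050 + w² + 67*w)) + (g + 2*w) = g + 2*w + g*w + w*(1050 + w² + 67*w))
1018499 + r(-253, 470) = 1018499 + (-253 + 470³ + 67*470² + 1052*470 - 253*470) = 1018499 + (-253 + 103823000 + 67*220900 + 494440 - 118910) = 1018499 + (-253 + 103823000 + 14800300 + 494440 - 118910) = 1018499 + 118998577 = 120017076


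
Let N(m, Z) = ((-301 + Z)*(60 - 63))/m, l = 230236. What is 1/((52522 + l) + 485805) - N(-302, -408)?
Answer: 1634733803/232106026 ≈ 7.0430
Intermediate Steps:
N(m, Z) = (903 - 3*Z)/m (N(m, Z) = ((-301 + Z)*(-3))/m = (903 - 3*Z)/m)
1/((52522 + l) + 485805) - N(-302, -408) = 1/((52522 + 230236) + 485805) - 3*(301 - 1*(-408))/(-302) = 1/(282758 + 485805) - 3*(-1)*(301 + 408)/302 = 1/768563 - 3*(-1)*709/302 = 1/768563 - 1*(-2127/302) = 1/768563 + 2127/302 = 1634733803/232106026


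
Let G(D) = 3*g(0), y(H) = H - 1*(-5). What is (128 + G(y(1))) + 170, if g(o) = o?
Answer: 298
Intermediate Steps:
y(H) = 5 + H (y(H) = H + 5 = 5 + H)
G(D) = 0 (G(D) = 3*0 = 0)
(128 + G(y(1))) + 170 = (128 + 0) + 170 = 128 + 170 = 298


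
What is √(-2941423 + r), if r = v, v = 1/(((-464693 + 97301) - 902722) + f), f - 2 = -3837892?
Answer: I*√2131853911006490077/851334 ≈ 1715.1*I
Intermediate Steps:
f = -3837890 (f = 2 - 3837892 = -3837890)
v = -1/5108004 (v = 1/(((-464693 + 97301) - 902722) - 3837890) = 1/((-367392 - 902722) - 3837890) = 1/(-1270114 - 3837890) = 1/(-5108004) = -1/5108004 ≈ -1.9577e-7)
r = -1/5108004 ≈ -1.9577e-7
√(-2941423 + r) = √(-2941423 - 1/5108004) = √(-15024800449693/5108004) = I*√2131853911006490077/851334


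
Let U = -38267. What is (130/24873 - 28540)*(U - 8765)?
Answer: 33386854639280/24873 ≈ 1.3423e+9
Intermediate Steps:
(130/24873 - 28540)*(U - 8765) = (130/24873 - 28540)*(-38267 - 8765) = (130*(1/24873) - 28540)*(-47032) = (130/24873 - 28540)*(-47032) = -709875290/24873*(-47032) = 33386854639280/24873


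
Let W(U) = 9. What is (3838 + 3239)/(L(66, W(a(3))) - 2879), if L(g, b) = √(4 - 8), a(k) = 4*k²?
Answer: -20374683/8288645 - 14154*I/8288645 ≈ -2.4581 - 0.0017076*I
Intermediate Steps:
L(g, b) = 2*I (L(g, b) = √(-4) = 2*I)
(3838 + 3239)/(L(66, W(a(3))) - 2879) = (3838 + 3239)/(2*I - 2879) = 7077/(-2879 + 2*I) = 7077*((-2879 - 2*I)/8288645) = 7077*(-2879 - 2*I)/8288645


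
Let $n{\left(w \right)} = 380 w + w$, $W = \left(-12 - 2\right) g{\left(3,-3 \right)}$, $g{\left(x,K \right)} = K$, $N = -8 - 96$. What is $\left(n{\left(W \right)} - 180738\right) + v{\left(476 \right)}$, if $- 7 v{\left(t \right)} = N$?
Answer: $- \frac{1153048}{7} \approx -1.6472 \cdot 10^{5}$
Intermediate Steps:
$N = -104$ ($N = -8 - 96 = -104$)
$v{\left(t \right)} = \frac{104}{7}$ ($v{\left(t \right)} = \left(- \frac{1}{7}\right) \left(-104\right) = \frac{104}{7}$)
$W = 42$ ($W = \left(-12 - 2\right) \left(-3\right) = \left(-14\right) \left(-3\right) = 42$)
$n{\left(w \right)} = 381 w$
$\left(n{\left(W \right)} - 180738\right) + v{\left(476 \right)} = \left(381 \cdot 42 - 180738\right) + \frac{104}{7} = \left(16002 - 180738\right) + \frac{104}{7} = -164736 + \frac{104}{7} = - \frac{1153048}{7}$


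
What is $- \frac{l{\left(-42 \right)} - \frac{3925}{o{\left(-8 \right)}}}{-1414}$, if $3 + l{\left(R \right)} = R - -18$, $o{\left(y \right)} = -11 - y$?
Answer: $\frac{1922}{2121} \approx 0.90618$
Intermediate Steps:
$l{\left(R \right)} = 15 + R$ ($l{\left(R \right)} = -3 + \left(R - -18\right) = -3 + \left(R + 18\right) = -3 + \left(18 + R\right) = 15 + R$)
$- \frac{l{\left(-42 \right)} - \frac{3925}{o{\left(-8 \right)}}}{-1414} = - \frac{\left(15 - 42\right) - \frac{3925}{-11 - -8}}{-1414} = - \frac{\left(-27 - \frac{3925}{-11 + 8}\right) \left(-1\right)}{1414} = - \frac{\left(-27 - \frac{3925}{-3}\right) \left(-1\right)}{1414} = - \frac{\left(-27 - - \frac{3925}{3}\right) \left(-1\right)}{1414} = - \frac{\left(-27 + \frac{3925}{3}\right) \left(-1\right)}{1414} = - \frac{3844 \left(-1\right)}{3 \cdot 1414} = \left(-1\right) \left(- \frac{1922}{2121}\right) = \frac{1922}{2121}$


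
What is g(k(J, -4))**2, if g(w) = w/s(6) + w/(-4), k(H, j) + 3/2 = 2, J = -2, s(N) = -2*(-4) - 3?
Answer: 1/1600 ≈ 0.00062500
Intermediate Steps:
s(N) = 5 (s(N) = 8 - 3 = 5)
k(H, j) = 1/2 (k(H, j) = -3/2 + 2 = 1/2)
g(w) = -w/20 (g(w) = w/5 + w/(-4) = w*(1/5) + w*(-1/4) = w/5 - w/4 = -w/20)
g(k(J, -4))**2 = (-1/20*1/2)**2 = (-1/40)**2 = 1/1600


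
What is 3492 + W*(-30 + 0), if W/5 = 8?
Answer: 2292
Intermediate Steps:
W = 40 (W = 5*8 = 40)
3492 + W*(-30 + 0) = 3492 + 40*(-30 + 0) = 3492 + 40*(-30) = 3492 - 1200 = 2292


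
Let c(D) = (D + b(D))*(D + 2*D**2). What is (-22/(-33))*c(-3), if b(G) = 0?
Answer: -30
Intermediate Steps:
c(D) = D*(D + 2*D**2) (c(D) = (D + 0)*(D + 2*D**2) = D*(D + 2*D**2))
(-22/(-33))*c(-3) = (-22/(-33))*((-3)**2*(1 + 2*(-3))) = (-22*(-1/33))*(9*(1 - 6)) = 2*(9*(-5))/3 = (2/3)*(-45) = -30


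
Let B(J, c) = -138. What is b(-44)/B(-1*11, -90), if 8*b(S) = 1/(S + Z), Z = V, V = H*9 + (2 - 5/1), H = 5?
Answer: 1/2208 ≈ 0.00045290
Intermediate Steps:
V = 42 (V = 5*9 + (2 - 5/1) = 45 + (2 - 5*1) = 45 + (2 - 5) = 45 - 3 = 42)
Z = 42
b(S) = 1/(8*(42 + S)) (b(S) = 1/(8*(S + 42)) = 1/(8*(42 + S)))
b(-44)/B(-1*11, -90) = (1/(8*(42 - 44)))/(-138) = ((⅛)/(-2))*(-1/138) = ((⅛)*(-½))*(-1/138) = -1/16*(-1/138) = 1/2208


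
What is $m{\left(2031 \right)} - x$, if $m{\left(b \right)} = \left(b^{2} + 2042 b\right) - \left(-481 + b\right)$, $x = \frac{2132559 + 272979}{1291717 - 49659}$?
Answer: $\frac{5136351420908}{621029} \approx 8.2707 \cdot 10^{6}$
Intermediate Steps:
$x = \frac{1202769}{621029}$ ($x = \frac{2405538}{1242058} = 2405538 \cdot \frac{1}{1242058} = \frac{1202769}{621029} \approx 1.9367$)
$m{\left(b \right)} = 481 + b^{2} + 2041 b$
$m{\left(2031 \right)} - x = \left(481 + 2031^{2} + 2041 \cdot 2031\right) - \frac{1202769}{621029} = \left(481 + 4124961 + 4145271\right) - \frac{1202769}{621029} = 8270713 - \frac{1202769}{621029} = \frac{5136351420908}{621029}$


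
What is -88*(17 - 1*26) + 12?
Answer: 804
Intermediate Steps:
-88*(17 - 1*26) + 12 = -88*(17 - 26) + 12 = -88*(-9) + 12 = 792 + 12 = 804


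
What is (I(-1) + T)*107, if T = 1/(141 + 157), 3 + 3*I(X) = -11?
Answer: -446083/894 ≈ -498.97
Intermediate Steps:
I(X) = -14/3 (I(X) = -1 + (1/3)*(-11) = -1 - 11/3 = -14/3)
T = 1/298 ≈ 0.0033557
(I(-1) + T)*107 = (-14/3 + 1/298)*107 = -4169/894*107 = -446083/894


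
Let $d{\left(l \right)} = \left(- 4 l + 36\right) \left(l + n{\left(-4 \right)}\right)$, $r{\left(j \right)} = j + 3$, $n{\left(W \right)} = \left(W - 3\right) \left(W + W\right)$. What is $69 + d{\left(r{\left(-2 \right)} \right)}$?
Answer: $1893$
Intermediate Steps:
$n{\left(W \right)} = 2 W \left(-3 + W\right)$ ($n{\left(W \right)} = \left(-3 + W\right) 2 W = 2 W \left(-3 + W\right)$)
$r{\left(j \right)} = 3 + j$
$d{\left(l \right)} = \left(36 - 4 l\right) \left(56 + l\right)$ ($d{\left(l \right)} = \left(- 4 l + 36\right) \left(l + 2 \left(-4\right) \left(-3 - 4\right)\right) = \left(36 - 4 l\right) \left(l + 2 \left(-4\right) \left(-7\right)\right) = \left(36 - 4 l\right) \left(l + 56\right) = \left(36 - 4 l\right) \left(56 + l\right)$)
$69 + d{\left(r{\left(-2 \right)} \right)} = 69 - \left(-2016 + 4 \left(3 - 2\right)^{2} + 188 \left(3 - 2\right)\right) = 69 - \left(-1828 + 4\right) = 69 - -1824 = 69 + 1824 = 1893$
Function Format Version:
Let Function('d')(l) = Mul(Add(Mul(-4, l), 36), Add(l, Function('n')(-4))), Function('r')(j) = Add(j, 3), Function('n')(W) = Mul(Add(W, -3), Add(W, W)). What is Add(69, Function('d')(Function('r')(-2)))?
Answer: 1893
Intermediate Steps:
Function('n')(W) = Mul(2, W, Add(-3, W)) (Function('n')(W) = Mul(Add(-3, W), Mul(2, W)) = Mul(2, W, Add(-3, W)))
Function('r')(j) = Add(3, j)
Function('d')(l) = Mul(Add(36, Mul(-4, l)), Add(56, l)) (Function('d')(l) = Mul(Add(Mul(-4, l), 36), Add(l, Mul(2, -4, Add(-3, -4)))) = Mul(Add(36, Mul(-4, l)), Add(l, Mul(2, -4, -7))) = Mul(Add(36, Mul(-4, l)), Add(l, 56)) = Mul(Add(36, Mul(-4, l)), Add(56, l)))
Add(69, Function('d')(Function('r')(-2))) = Add(69, Add(2016, Mul(-188, Add(3, -2)), Mul(-4, Pow(Add(3, -2), 2)))) = Add(69, Add(2016, Mul(-188, 1), Mul(-4, Pow(1, 2)))) = Add(69, Add(2016, -188, Mul(-4, 1))) = Add(69, Add(2016, -188, -4)) = Add(69, 1824) = 1893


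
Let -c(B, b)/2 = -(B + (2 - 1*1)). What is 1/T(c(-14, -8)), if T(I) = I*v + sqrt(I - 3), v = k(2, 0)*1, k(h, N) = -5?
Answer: 130/16929 - I*sqrt(29)/16929 ≈ 0.0076791 - 0.0003181*I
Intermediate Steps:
v = -5 (v = -5*1 = -5)
c(B, b) = 2 + 2*B (c(B, b) = -(-2)*(B + (2 - 1*1)) = -(-2)*(B + (2 - 1)) = -(-2)*(B + 1) = -(-2)*(1 + B) = -2*(-1 - B) = 2 + 2*B)
T(I) = sqrt(-3 + I) - 5*I (T(I) = I*(-5) + sqrt(I - 3) = -5*I + sqrt(-3 + I) = sqrt(-3 + I) - 5*I)
1/T(c(-14, -8)) = 1/(sqrt(-3 + (2 + 2*(-14))) - 5*(2 + 2*(-14))) = 1/(sqrt(-3 + (2 - 28)) - 5*(2 - 28)) = 1/(sqrt(-3 - 26) - 5*(-26)) = 1/(sqrt(-29) + 130) = 1/(I*sqrt(29) + 130) = 1/(130 + I*sqrt(29))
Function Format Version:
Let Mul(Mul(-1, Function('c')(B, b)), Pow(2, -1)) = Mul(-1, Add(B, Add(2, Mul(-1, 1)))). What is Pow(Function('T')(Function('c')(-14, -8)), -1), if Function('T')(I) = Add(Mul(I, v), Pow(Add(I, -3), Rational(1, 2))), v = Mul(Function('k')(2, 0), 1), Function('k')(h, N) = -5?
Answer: Add(Rational(130, 16929), Mul(Rational(-1, 16929), I, Pow(29, Rational(1, 2)))) ≈ Add(0.0076791, Mul(-0.00031810, I))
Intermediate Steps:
v = -5 (v = Mul(-5, 1) = -5)
Function('c')(B, b) = Add(2, Mul(2, B)) (Function('c')(B, b) = Mul(-2, Mul(-1, Add(B, Add(2, Mul(-1, 1))))) = Mul(-2, Mul(-1, Add(B, Add(2, -1)))) = Mul(-2, Mul(-1, Add(B, 1))) = Mul(-2, Mul(-1, Add(1, B))) = Mul(-2, Add(-1, Mul(-1, B))) = Add(2, Mul(2, B)))
Function('T')(I) = Add(Pow(Add(-3, I), Rational(1, 2)), Mul(-5, I)) (Function('T')(I) = Add(Mul(I, -5), Pow(Add(I, -3), Rational(1, 2))) = Add(Mul(-5, I), Pow(Add(-3, I), Rational(1, 2))) = Add(Pow(Add(-3, I), Rational(1, 2)), Mul(-5, I)))
Pow(Function('T')(Function('c')(-14, -8)), -1) = Pow(Add(Pow(Add(-3, Add(2, Mul(2, -14))), Rational(1, 2)), Mul(-5, Add(2, Mul(2, -14)))), -1) = Pow(Add(Pow(Add(-3, Add(2, -28)), Rational(1, 2)), Mul(-5, Add(2, -28))), -1) = Pow(Add(Pow(Add(-3, -26), Rational(1, 2)), Mul(-5, -26)), -1) = Pow(Add(Pow(-29, Rational(1, 2)), 130), -1) = Pow(Add(Mul(I, Pow(29, Rational(1, 2))), 130), -1) = Pow(Add(130, Mul(I, Pow(29, Rational(1, 2)))), -1)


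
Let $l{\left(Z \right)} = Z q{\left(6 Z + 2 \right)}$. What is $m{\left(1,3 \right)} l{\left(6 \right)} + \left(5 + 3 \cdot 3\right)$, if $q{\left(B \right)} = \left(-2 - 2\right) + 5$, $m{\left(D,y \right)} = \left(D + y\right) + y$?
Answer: $56$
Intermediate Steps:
$m{\left(D,y \right)} = D + 2 y$
$q{\left(B \right)} = 1$ ($q{\left(B \right)} = -4 + 5 = 1$)
$l{\left(Z \right)} = Z$ ($l{\left(Z \right)} = Z 1 = Z$)
$m{\left(1,3 \right)} l{\left(6 \right)} + \left(5 + 3 \cdot 3\right) = \left(1 + 2 \cdot 3\right) 6 + \left(5 + 3 \cdot 3\right) = \left(1 + 6\right) 6 + \left(5 + 9\right) = 7 \cdot 6 + 14 = 42 + 14 = 56$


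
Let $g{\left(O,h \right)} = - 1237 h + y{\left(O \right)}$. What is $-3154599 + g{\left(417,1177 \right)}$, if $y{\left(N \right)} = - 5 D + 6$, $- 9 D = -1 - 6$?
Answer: $- \frac{41494913}{9} \approx -4.6105 \cdot 10^{6}$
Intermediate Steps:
$D = \frac{7}{9}$ ($D = - \frac{-1 - 6}{9} = \left(- \frac{1}{9}\right) \left(-7\right) = \frac{7}{9} \approx 0.77778$)
$y{\left(N \right)} = \frac{19}{9}$ ($y{\left(N \right)} = \left(-5\right) \frac{7}{9} + 6 = - \frac{35}{9} + 6 = \frac{19}{9}$)
$g{\left(O,h \right)} = \frac{19}{9} - 1237 h$ ($g{\left(O,h \right)} = - 1237 h + \frac{19}{9} = \frac{19}{9} - 1237 h$)
$-3154599 + g{\left(417,1177 \right)} = -3154599 + \left(\frac{19}{9} - 1455949\right) = -3154599 - \frac{13103522}{9} = - \frac{41494913}{9}$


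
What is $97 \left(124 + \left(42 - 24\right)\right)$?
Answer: $13774$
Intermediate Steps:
$97 \left(124 + \left(42 - 24\right)\right) = 97 \left(124 + 18\right) = 97 \cdot 142 = 13774$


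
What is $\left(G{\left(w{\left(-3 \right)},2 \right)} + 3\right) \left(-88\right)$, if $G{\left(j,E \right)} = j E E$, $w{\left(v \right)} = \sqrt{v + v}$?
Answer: $-264 - 352 i \sqrt{6} \approx -264.0 - 862.22 i$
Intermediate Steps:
$w{\left(v \right)} = \sqrt{2} \sqrt{v}$ ($w{\left(v \right)} = \sqrt{2 v} = \sqrt{2} \sqrt{v}$)
$G{\left(j,E \right)} = j E^{2}$ ($G{\left(j,E \right)} = E j E = j E^{2}$)
$\left(G{\left(w{\left(-3 \right)},2 \right)} + 3\right) \left(-88\right) = \left(\sqrt{2} \sqrt{-3} \cdot 2^{2} + 3\right) \left(-88\right) = \left(\sqrt{2} i \sqrt{3} \cdot 4 + 3\right) \left(-88\right) = \left(i \sqrt{6} \cdot 4 + 3\right) \left(-88\right) = \left(4 i \sqrt{6} + 3\right) \left(-88\right) = \left(3 + 4 i \sqrt{6}\right) \left(-88\right) = -264 - 352 i \sqrt{6}$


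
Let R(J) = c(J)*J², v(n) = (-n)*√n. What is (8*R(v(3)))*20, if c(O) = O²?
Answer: 116640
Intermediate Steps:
v(n) = -n^(3/2)
R(J) = J⁴ (R(J) = J²*J² = J⁴)
(8*R(v(3)))*20 = (8*(-3^(3/2))⁴)*20 = (8*(-3*√3)⁴)*20 = (8*729)*20 = 5832*20 = 116640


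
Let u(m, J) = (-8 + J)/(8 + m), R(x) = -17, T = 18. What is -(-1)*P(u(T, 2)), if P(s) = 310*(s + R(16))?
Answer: -69440/13 ≈ -5341.5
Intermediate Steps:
u(m, J) = (-8 + J)/(8 + m)
P(s) = -5270 + 310*s (P(s) = 310*(s - 17) = 310*(-17 + s) = -5270 + 310*s)
-(-1)*P(u(T, 2)) = -(-1)*(-5270 + 310*((-8 + 2)/(8 + 18))) = -(-1)*(-5270 + 310*(-6/26)) = -(-1)*(-5270 + 310*((1/26)*(-6))) = -(-1)*(-5270 + 310*(-3/13)) = -(-1)*(-5270 - 930/13) = -(-1)*(-69440)/13 = -1*69440/13 = -69440/13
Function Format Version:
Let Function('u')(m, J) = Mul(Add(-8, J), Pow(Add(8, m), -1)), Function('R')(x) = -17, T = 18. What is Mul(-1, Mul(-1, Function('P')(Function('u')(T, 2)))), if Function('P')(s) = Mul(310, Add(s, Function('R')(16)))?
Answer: Rational(-69440, 13) ≈ -5341.5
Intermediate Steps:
Function('u')(m, J) = Mul(Pow(Add(8, m), -1), Add(-8, J))
Function('P')(s) = Add(-5270, Mul(310, s)) (Function('P')(s) = Mul(310, Add(s, -17)) = Mul(310, Add(-17, s)) = Add(-5270, Mul(310, s)))
Mul(-1, Mul(-1, Function('P')(Function('u')(T, 2)))) = Mul(-1, Mul(-1, Add(-5270, Mul(310, Mul(Pow(Add(8, 18), -1), Add(-8, 2)))))) = Mul(-1, Mul(-1, Add(-5270, Mul(310, Mul(Pow(26, -1), -6))))) = Mul(-1, Mul(-1, Add(-5270, Mul(310, Mul(Rational(1, 26), -6))))) = Mul(-1, Mul(-1, Add(-5270, Mul(310, Rational(-3, 13))))) = Mul(-1, Mul(-1, Add(-5270, Rational(-930, 13)))) = Mul(-1, Mul(-1, Rational(-69440, 13))) = Mul(-1, Rational(69440, 13)) = Rational(-69440, 13)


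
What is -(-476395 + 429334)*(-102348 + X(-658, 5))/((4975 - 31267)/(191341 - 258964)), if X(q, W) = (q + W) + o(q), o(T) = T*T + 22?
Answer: 50006964042855/1252 ≈ 3.9942e+10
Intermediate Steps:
o(T) = 22 + T² (o(T) = T² + 22 = 22 + T²)
X(q, W) = 22 + W + q + q² (X(q, W) = (q + W) + (22 + q²) = (W + q) + (22 + q²) = 22 + W + q + q²)
-(-476395 + 429334)*(-102348 + X(-658, 5))/((4975 - 31267)/(191341 - 258964)) = -(-476395 + 429334)*(-102348 + (22 + 5 - 658 + (-658)²))/((4975 - 31267)/(191341 - 258964)) = -(-47061*(-102348 + (22 + 5 - 658 + 432964)))/((-26292/(-67623))) = -(-47061*(-102348 + 432333))/((-26292*(-1/67623))) = -(-47061*329985)/8764/22541 = -(-15529424085)*22541/8764 = -1*(-50006964042855/1252) = 50006964042855/1252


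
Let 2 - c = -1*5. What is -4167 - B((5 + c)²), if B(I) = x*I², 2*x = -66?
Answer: 680121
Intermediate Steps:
c = 7 (c = 2 - (-1)*5 = 2 - 1*(-5) = 2 + 5 = 7)
x = -33 (x = (½)*(-66) = -33)
B(I) = -33*I²
-4167 - B((5 + c)²) = -4167 - (-33)*((5 + 7)²)² = -4167 - (-33)*(12²)² = -4167 - (-33)*144² = -4167 - (-33)*20736 = -4167 - 1*(-684288) = -4167 + 684288 = 680121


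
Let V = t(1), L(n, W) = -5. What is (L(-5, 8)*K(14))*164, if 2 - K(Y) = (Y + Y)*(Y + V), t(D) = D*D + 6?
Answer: 480520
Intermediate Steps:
t(D) = 6 + D² (t(D) = D² + 6 = 6 + D²)
V = 7 (V = 6 + 1² = 6 + 1 = 7)
K(Y) = 2 - 2*Y*(7 + Y) (K(Y) = 2 - (Y + Y)*(Y + 7) = 2 - 2*Y*(7 + Y))
(L(-5, 8)*K(14))*164 = -5*(2 - 14*14 - 2*14²)*164 = -5*(2 - 196 - 2*196)*164 = -5*(2 - 196 - 392)*164 = -5*(-586)*164 = 2930*164 = 480520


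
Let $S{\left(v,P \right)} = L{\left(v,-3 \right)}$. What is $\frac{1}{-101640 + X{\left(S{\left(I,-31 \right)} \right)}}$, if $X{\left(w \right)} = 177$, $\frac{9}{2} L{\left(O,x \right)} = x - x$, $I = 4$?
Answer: $- \frac{1}{101463} \approx -9.8558 \cdot 10^{-6}$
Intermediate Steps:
$L{\left(O,x \right)} = 0$ ($L{\left(O,x \right)} = \frac{2 \left(x - x\right)}{9} = \frac{2}{9} \cdot 0 = 0$)
$S{\left(v,P \right)} = 0$
$\frac{1}{-101640 + X{\left(S{\left(I,-31 \right)} \right)}} = \frac{1}{-101640 + 177} = \frac{1}{-101463} = - \frac{1}{101463}$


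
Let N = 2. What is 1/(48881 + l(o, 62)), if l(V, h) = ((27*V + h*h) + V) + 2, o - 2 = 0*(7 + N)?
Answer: 1/52783 ≈ 1.8945e-5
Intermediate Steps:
o = 2 (o = 2 + 0*(7 + 2) = 2 + 0*9 = 2 + 0 = 2)
l(V, h) = 2 + h² + 28*V (l(V, h) = ((27*V + h²) + V) + 2 = ((h² + 27*V) + V) + 2 = (h² + 28*V) + 2 = 2 + h² + 28*V)
1/(48881 + l(o, 62)) = 1/(48881 + (2 + 62² + 28*2)) = 1/(48881 + (2 + 3844 + 56)) = 1/(48881 + 3902) = 1/52783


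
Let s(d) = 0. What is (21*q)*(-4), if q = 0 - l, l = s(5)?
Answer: 0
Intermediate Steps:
l = 0
q = 0 (q = 0 - 1*0 = 0 + 0 = 0)
(21*q)*(-4) = (21*0)*(-4) = 0*(-4) = 0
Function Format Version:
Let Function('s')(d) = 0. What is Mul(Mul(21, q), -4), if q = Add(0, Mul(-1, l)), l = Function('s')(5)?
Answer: 0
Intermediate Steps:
l = 0
q = 0 (q = Add(0, Mul(-1, 0)) = Add(0, 0) = 0)
Mul(Mul(21, q), -4) = Mul(Mul(21, 0), -4) = Mul(0, -4) = 0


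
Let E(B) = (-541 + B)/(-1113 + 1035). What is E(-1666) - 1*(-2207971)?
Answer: 172223945/78 ≈ 2.2080e+6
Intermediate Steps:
E(B) = 541/78 - B/78 (E(B) = (-541 + B)/(-78) = (-541 + B)*(-1/78) = 541/78 - B/78)
E(-1666) - 1*(-2207971) = (541/78 - 1/78*(-1666)) - 1*(-2207971) = (541/78 + 833/39) + 2207971 = 2207/78 + 2207971 = 172223945/78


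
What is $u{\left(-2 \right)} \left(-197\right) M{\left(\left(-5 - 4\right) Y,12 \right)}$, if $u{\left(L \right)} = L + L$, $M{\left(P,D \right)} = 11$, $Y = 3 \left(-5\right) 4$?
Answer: $8668$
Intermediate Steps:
$Y = -60$ ($Y = \left(-15\right) 4 = -60$)
$u{\left(L \right)} = 2 L$
$u{\left(-2 \right)} \left(-197\right) M{\left(\left(-5 - 4\right) Y,12 \right)} = 2 \left(-2\right) \left(-197\right) 11 = \left(-4\right) \left(-197\right) 11 = 788 \cdot 11 = 8668$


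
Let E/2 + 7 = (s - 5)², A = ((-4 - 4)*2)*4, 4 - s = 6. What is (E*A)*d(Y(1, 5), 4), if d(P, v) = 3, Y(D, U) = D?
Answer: -16128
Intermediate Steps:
s = -2 (s = 4 - 1*6 = 4 - 6 = -2)
A = -64 (A = -8*2*4 = -16*4 = -64)
E = 84 (E = -14 + 2*(-2 - 5)² = -14 + 2*(-7)² = -14 + 2*49 = -14 + 98 = 84)
(E*A)*d(Y(1, 5), 4) = (84*(-64))*3 = -5376*3 = -16128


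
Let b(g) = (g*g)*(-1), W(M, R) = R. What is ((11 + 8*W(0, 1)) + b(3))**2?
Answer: 100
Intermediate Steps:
b(g) = -g**2 (b(g) = g**2*(-1) = -g**2)
((11 + 8*W(0, 1)) + b(3))**2 = ((11 + 8*1) - 1*3**2)**2 = ((11 + 8) - 1*9)**2 = (19 - 9)**2 = 10**2 = 100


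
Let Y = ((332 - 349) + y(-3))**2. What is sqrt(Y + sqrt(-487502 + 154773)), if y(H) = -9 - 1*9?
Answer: sqrt(1225 + I*sqrt(332729)) ≈ 35.91 + 8.0316*I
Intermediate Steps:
y(H) = -18 (y(H) = -9 - 9 = -18)
Y = 1225 (Y = ((332 - 349) - 18)**2 = (-17 - 18)**2 = (-35)**2 = 1225)
sqrt(Y + sqrt(-487502 + 154773)) = sqrt(1225 + sqrt(-487502 + 154773)) = sqrt(1225 + sqrt(-332729)) = sqrt(1225 + I*sqrt(332729))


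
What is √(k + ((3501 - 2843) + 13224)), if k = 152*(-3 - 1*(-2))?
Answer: √13730 ≈ 117.18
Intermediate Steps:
k = -152 (k = 152*(-3 + 2) = 152*(-1) = -152)
√(k + ((3501 - 2843) + 13224)) = √(-152 + ((3501 - 2843) + 13224)) = √(-152 + (658 + 13224)) = √(-152 + 13882) = √13730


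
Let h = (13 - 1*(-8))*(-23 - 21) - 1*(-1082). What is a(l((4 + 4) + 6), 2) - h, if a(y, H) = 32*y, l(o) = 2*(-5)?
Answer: -478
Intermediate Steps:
l(o) = -10
h = 158 (h = (13 + 8)*(-44) + 1082 = 21*(-44) + 1082 = -924 + 1082 = 158)
a(l((4 + 4) + 6), 2) - h = 32*(-10) - 1*158 = -320 - 158 = -478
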